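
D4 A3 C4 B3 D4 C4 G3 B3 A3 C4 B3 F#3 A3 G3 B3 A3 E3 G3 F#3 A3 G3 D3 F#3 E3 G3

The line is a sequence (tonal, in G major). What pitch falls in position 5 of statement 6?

With 5-note cells, note 5 of each statement runs D4, C4, B3, A3, G3.
One more down a 2nd gives F#3.

F#3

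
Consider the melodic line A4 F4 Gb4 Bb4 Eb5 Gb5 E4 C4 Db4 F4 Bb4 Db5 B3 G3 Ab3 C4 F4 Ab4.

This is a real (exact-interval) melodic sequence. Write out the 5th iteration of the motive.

C#3 A2 Bb2 D3 G3 Bb3

The 6-note cells begin on A4, E4, B3 — each down a 4th from the last.
Carrying on: F#3 → C#3.
From C#3 the exact shape gives C#3 A2 Bb2 D3 G3 Bb3.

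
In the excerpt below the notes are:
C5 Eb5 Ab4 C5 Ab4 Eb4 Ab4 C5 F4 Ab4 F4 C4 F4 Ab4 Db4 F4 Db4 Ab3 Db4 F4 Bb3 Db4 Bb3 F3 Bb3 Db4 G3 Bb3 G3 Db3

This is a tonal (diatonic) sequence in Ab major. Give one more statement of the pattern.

With a 6-note motive the entries are C5, Ab4, F4, Db4, Bb3, each down a 3rd from the previous.
So cell 6 is G3 Bb3 Eb3 G3 Eb3 Bb2.

G3 Bb3 Eb3 G3 Eb3 Bb2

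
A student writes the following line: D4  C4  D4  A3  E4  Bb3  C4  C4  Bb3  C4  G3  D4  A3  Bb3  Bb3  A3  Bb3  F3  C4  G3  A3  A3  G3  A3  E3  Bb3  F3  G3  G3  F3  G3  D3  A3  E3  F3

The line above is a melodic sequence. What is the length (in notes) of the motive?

7

There are 35 notes; a 7-note unit gives 5 cells:
D4 C4 D4 A3 E4 Bb3 C4 | C4 Bb3 C4 G3 D4 A3 Bb3 | Bb3 A3 Bb3 F3 C4 G3 A3 | A3 G3 A3 E3 Bb3 F3 G3 | G3 F3 G3 D3 A3 E3 F3
Each cell is the previous one down a 2nd — so the unit is 7 notes.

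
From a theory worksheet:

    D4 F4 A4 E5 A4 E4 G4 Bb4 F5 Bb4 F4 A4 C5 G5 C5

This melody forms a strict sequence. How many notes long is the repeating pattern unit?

15 notes total. Splitting into 3 groups of 5:
D4 F4 A4 E5 A4 | E4 G4 Bb4 F5 Bb4 | F4 A4 C5 G5 C5
Every group is a transposition up a 2nd of the one before; no shorter unit works.

5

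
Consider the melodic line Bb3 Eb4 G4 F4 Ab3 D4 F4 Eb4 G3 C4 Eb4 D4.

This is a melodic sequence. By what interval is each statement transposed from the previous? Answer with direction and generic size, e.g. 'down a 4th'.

Taking 4-note groups, the heads are Bb3, Ab3, G3: the pattern moves down a 2nd.
Bb3 to Ab3 is down a 2nd.

down a 2nd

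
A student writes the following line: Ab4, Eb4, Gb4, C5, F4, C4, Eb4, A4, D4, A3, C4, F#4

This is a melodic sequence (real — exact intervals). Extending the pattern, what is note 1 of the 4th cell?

The unit is 4 notes. Position-1 pitches of the 3 shown cells: Ab4, F4, D4.
From D4, down a 3rd gives B3.

B3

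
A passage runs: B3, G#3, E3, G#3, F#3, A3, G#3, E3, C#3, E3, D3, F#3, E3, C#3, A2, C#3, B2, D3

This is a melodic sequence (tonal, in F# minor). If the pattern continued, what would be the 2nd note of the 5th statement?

With 6-note cells, note 2 of each statement runs G#3, E3, C#3.
Extending down a 3rd: A2 → F#2.

F#2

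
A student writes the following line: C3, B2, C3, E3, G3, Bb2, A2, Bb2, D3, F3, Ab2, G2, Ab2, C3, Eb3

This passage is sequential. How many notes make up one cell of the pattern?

Try groups of 5 (3 cells in 15 notes):
C3 B2 C3 E3 G3 | Bb2 A2 Bb2 D3 F3 | Ab2 G2 Ab2 C3 Eb3
Every group is a transposition down a 2nd of the one before; no shorter unit works.

5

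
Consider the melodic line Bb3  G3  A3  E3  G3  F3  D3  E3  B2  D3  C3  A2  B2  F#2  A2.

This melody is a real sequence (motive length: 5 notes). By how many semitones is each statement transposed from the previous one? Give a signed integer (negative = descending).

With a 5-note motive the entries are Bb3, F3, C3, each down a 4th from the previous.
Bb3 to F3 spans -5 semitones.

-5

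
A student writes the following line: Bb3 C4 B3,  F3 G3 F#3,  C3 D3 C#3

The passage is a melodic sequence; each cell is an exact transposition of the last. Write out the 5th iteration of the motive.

D2 E2 D#2

With a 3-note motive the entries are Bb3, F3, C3, each down a 4th from the previous.
Extending down a 4th: G2 → D2.
From D2 the exact shape gives D2 E2 D#2.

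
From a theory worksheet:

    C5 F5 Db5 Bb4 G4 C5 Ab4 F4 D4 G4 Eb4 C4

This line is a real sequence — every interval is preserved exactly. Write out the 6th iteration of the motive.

B2 E3 C3 A2

With a 4-note motive the entries are C5, G4, D4, each down a 4th from the previous.
Extending down a 4th: A3 → E3 → B2.
So cell 6 is B2 E3 C3 A2.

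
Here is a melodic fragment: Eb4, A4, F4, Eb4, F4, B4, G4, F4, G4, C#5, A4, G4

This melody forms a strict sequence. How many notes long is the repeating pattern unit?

There are 12 notes; a 4-note unit gives 3 cells:
Eb4 A4 F4 Eb4 | F4 B4 G4 F4 | G4 C#5 A4 G4
Each cell is the previous one up a 2nd — so the unit is 4 notes.

4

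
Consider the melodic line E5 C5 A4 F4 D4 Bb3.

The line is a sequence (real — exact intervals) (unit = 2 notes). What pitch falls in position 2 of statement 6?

With 2-note cells, note 2 of each statement runs C5, F4, Bb3.
Each moves down a 5th. Continuing: Eb3 → Ab2 → Db2.

Db2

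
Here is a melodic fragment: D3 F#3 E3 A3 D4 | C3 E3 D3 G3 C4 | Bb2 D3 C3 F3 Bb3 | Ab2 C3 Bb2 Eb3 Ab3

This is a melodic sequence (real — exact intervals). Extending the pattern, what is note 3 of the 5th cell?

Ab2

With 5-note cells, note 3 of each statement runs E3, D3, C3, Bb2.
Each moves down a 2nd; the next is Ab2.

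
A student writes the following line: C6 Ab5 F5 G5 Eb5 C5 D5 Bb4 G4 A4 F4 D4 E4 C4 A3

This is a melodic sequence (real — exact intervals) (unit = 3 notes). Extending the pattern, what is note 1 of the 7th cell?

Grouping in 3s, the 1st note of each cell is C6, G5, D5, A4, E4.
Carrying that down a 4th forward: B3 → F#3.

F#3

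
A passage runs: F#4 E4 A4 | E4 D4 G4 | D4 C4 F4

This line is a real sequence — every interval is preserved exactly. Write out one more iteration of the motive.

Unit = 3 notes; the statements start on F#4, E4, D4, moving down a 2nd each time.
So cell 4 is C4 Bb3 Eb4.

C4 Bb3 Eb4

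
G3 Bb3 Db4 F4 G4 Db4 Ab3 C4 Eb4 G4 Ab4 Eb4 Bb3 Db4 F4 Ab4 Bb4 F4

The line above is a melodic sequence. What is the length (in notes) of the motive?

There are 18 notes; a 6-note unit gives 3 cells:
G3 Bb3 Db4 F4 G4 Db4 | Ab3 C4 Eb4 G4 Ab4 Eb4 | Bb3 Db4 F4 Ab4 Bb4 F4
That's a consistent up a 2nd shift per cell, and no other grouping gives one.

6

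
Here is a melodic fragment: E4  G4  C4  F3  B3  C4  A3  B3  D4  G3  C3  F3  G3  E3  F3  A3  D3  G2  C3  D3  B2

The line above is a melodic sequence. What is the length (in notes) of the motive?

7

Try groups of 7 (3 cells in 21 notes):
E4 G4 C4 F3 B3 C4 A3 | B3 D4 G3 C3 F3 G3 E3 | F3 A3 D3 G2 C3 D3 B2
Every group is a transposition down a 4th of the one before; no shorter unit works.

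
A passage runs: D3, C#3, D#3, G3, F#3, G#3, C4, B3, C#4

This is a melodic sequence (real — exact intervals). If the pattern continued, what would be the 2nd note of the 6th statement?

With 3-note cells, note 2 of each statement runs C#3, F#3, B3.
Extending up a 4th: E4 → A4 → D5.

D5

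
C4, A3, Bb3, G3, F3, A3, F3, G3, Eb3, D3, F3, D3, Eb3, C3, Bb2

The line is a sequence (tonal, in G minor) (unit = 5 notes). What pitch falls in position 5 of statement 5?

With 5-note cells, note 5 of each statement runs F3, D3, Bb2.
Extending down a 3rd: G2 → Eb2.

Eb2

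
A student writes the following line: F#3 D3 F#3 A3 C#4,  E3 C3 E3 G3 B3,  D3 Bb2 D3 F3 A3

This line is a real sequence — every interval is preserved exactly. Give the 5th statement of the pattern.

With a 5-note motive the entries are F#3, E3, D3, each down a 2nd from the previous.
Extending down a 2nd: C3 → Bb2.
Statement 5 starts on Bb2 and keeps the same exact contour: Bb2 Gb2 Bb2 Db3 F3.

Bb2 Gb2 Bb2 Db3 F3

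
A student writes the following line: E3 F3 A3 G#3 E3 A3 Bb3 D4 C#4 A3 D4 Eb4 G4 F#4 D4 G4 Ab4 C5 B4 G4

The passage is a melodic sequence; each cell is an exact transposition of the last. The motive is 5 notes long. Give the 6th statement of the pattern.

The 5-note cells begin on E3, A3, D4, G4 — each up a 4th from the last.
Continuing the starts: C5 → F5.
From F5 the exact shape gives F5 Gb5 Bb5 A5 F5.

F5 Gb5 Bb5 A5 F5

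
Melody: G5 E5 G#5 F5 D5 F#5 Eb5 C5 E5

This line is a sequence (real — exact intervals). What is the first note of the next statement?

Db5

With a 3-note motive the entries are G5, F5, Eb5, each down a 2nd from the previous.
The next head, down a 2nd from Eb5, is Db5.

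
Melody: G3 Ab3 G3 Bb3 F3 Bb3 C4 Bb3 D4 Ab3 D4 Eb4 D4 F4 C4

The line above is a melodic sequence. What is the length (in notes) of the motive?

5

There are 15 notes; a 5-note unit gives 3 cells:
G3 Ab3 G3 Bb3 F3 | Bb3 C4 Bb3 D4 Ab3 | D4 Eb4 D4 F4 C4
That's a consistent up a 3rd shift per cell, and no other grouping gives one.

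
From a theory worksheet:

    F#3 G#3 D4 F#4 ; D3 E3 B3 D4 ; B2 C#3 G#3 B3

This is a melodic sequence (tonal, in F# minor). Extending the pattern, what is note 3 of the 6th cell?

A2

Grouping in 4s, the 3rd note of each cell is D4, B3, G#3.
Each moves down a 3rd. Continuing: E3 → C#3 → A2.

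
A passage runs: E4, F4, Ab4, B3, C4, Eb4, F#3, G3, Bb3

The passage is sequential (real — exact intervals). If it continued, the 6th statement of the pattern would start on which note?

Unit = 3 notes; the statements start on E4, B3, F#3, moving down a 4th each time.
Continuing: C#3 → G#2 → D#2. Statement 6 starts on D#2.

D#2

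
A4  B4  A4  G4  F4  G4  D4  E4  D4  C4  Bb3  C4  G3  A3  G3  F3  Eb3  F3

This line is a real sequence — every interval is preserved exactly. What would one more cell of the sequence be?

C3 D3 C3 Bb2 Ab2 Bb2

The 6-note cells begin on A4, D4, G3 — each down a 5th from the last.
So cell 4 is C3 D3 C3 Bb2 Ab2 Bb2.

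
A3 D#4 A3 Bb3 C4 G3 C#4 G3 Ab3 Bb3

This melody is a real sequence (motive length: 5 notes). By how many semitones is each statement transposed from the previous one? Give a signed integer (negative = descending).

Taking 5-note groups, the heads are A3, G3: the pattern moves down a 2nd.
A3 to G3 spans -2 semitones.

-2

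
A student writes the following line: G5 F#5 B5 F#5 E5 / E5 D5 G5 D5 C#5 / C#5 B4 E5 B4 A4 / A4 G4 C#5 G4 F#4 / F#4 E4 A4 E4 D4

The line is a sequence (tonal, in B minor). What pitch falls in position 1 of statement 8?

The unit is 5 notes. Position-1 pitches of the 5 shown cells: G5, E5, C#5, A4, F#4.
Each moves down a 3rd. Continuing: D4 → B3 → G3.

G3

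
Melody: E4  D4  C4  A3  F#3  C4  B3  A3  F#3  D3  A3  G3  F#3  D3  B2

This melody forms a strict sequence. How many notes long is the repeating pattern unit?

5

15 notes total. Splitting into 3 groups of 5:
E4 D4 C4 A3 F#3 | C4 B3 A3 F#3 D3 | A3 G3 F#3 D3 B2
Every group is a transposition down a 3rd of the one before; no shorter unit works.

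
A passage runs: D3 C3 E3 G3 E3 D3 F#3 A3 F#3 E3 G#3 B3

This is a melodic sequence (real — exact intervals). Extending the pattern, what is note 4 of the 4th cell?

Grouping in 4s, the 4th note of each cell is G3, A3, B3.
From B3, up a 2nd gives C#4.

C#4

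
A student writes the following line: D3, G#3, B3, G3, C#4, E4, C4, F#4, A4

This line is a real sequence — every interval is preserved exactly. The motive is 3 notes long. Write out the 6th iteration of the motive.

Eb5 A5 C6

Taking 3-note groups, the heads are D3, G3, C4: the pattern moves up a 4th.
Carrying on: F4 → Bb4 → Eb5.
From Eb5 the exact shape gives Eb5 A5 C6.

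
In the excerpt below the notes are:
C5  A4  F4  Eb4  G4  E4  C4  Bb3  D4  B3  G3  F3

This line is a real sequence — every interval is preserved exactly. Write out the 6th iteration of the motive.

The 4-note cells begin on C5, G4, D4 — each down a 4th from the last.
Carrying on: A3 → E3 → B2.
Statement 6 starts on B2 and keeps the same exact contour: B2 G#2 E2 D2.

B2 G#2 E2 D2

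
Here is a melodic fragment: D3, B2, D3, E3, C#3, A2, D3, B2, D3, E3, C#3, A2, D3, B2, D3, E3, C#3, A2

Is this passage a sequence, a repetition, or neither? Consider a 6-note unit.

Each 6-note cell is identical (D3 B2 D3 E3 C#3 A2), restated at the same pitch.

repetition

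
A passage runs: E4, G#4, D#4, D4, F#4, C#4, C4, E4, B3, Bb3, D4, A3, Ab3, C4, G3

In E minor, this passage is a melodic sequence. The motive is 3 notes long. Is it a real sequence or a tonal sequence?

real

Each cell has the same semitone pattern (4, -5) — intervals are preserved exactly.
And G#4 lies outside E minor, so the sequence is real rather than tonal.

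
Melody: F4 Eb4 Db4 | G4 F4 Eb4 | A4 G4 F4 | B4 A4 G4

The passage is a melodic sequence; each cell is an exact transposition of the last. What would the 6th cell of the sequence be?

Unit = 3 notes; the statements start on F4, G4, A4, B4, moving up a 2nd each time.
Carrying on: C#5 → D#5.
Statement 6 starts on D#5 and keeps the same exact contour: D#5 C#5 B4.

D#5 C#5 B4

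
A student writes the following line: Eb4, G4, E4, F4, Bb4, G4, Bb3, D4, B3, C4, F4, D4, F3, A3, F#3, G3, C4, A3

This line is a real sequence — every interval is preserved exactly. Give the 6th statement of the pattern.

D2 F#2 D#2 E2 A2 F#2

The 6-note cells begin on Eb4, Bb3, F3 — each down a 4th from the last.
Extending down a 4th: C3 → G2 → D2.
From D2 the exact shape gives D2 F#2 D#2 E2 A2 F#2.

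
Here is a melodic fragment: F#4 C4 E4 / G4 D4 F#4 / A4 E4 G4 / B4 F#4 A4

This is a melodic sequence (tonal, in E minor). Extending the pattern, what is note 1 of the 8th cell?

Grouping in 3s, the 1st note of each cell is F#4, G4, A4, B4.
Carrying that up a 2nd forward: C5 → D5 → E5 → F#5.

F#5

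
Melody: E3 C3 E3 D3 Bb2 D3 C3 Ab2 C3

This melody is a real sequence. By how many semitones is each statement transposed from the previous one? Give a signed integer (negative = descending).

Taking 3-note groups, the heads are E3, D3, C3: the pattern moves down a 2nd.
Counting half-steps from E3 to D3: -2.

-2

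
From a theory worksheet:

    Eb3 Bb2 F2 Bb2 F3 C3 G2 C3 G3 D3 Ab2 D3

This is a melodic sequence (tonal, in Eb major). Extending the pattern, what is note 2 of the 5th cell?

F3

The unit is 4 notes. Position-2 pitches of the 3 shown cells: Bb2, C3, D3.
Each moves up a 2nd. Continuing: Eb3 → F3.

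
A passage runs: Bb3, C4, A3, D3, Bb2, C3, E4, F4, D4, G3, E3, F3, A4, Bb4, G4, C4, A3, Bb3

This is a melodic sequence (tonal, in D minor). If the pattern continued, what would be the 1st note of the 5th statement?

G5

The unit is 6 notes. Position-1 pitches of the 3 shown cells: Bb3, E4, A4.
Extending up a 4th: D5 → G5.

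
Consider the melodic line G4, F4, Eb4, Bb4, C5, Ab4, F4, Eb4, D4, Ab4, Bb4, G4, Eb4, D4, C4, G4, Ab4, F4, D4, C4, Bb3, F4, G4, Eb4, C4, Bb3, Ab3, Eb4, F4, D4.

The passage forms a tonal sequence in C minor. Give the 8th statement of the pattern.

With a 6-note motive the entries are G4, F4, Eb4, D4, C4, each down a 2nd from the previous.
Carrying on: Bb3 → Ab3 → G3.
From G3 the diatonic shape gives G3 F3 Eb3 Bb3 C4 Ab3.

G3 F3 Eb3 Bb3 C4 Ab3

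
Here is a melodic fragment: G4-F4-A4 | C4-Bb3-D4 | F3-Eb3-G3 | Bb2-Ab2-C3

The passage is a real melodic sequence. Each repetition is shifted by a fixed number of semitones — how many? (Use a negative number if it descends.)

-7

With a 3-note motive the entries are G4, C4, F3, Bb2, each down a 5th from the previous.
Counting half-steps from G4 to C4: -7.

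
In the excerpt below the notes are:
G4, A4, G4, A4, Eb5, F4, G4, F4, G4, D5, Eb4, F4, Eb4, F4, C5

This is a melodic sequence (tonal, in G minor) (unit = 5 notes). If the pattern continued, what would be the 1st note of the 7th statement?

Grouping in 5s, the 1st note of each cell is G4, F4, Eb4.
Each moves down a 2nd. Continuing: D4 → C4 → Bb3 → A3.

A3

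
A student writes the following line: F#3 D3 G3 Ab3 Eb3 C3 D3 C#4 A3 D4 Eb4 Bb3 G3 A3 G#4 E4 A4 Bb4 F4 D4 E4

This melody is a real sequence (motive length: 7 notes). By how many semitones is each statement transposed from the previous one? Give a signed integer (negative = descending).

Unit = 7 notes; the statements start on F#3, C#4, G#4, moving up a 5th each time.
Counting half-steps from F#3 to C#4: 7.

7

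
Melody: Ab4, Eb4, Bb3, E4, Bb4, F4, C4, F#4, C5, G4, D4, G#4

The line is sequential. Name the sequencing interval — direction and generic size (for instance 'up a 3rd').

up a 2nd

Unit = 4 notes; the statements start on Ab4, Bb4, C5, moving up a 2nd each time.
From Ab4 to Bb4: up a 2nd.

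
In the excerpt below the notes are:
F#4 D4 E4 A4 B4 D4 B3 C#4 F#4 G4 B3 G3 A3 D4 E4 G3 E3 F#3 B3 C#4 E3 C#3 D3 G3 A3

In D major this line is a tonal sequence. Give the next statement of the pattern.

The 5-note cells begin on F#4, D4, B3, G3, E3 — each down a 3rd from the last.
From C#3 the diatonic shape gives C#3 A2 B2 E3 F#3.

C#3 A2 B2 E3 F#3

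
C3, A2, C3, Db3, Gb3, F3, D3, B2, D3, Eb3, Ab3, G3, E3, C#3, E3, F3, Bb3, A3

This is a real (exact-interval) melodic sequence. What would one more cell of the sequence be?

F#3 D#3 F#3 G3 C4 B3

The 6-note cells begin on C3, D3, E3 — each up a 2nd from the last.
From F#3 the exact shape gives F#3 D#3 F#3 G3 C4 B3.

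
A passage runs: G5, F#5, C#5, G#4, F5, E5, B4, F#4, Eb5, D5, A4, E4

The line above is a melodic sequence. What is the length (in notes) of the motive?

4

There are 12 notes; a 4-note unit gives 3 cells:
G5 F#5 C#5 G#4 | F5 E5 B4 F#4 | Eb5 D5 A4 E4
Each cell is the previous one down a 2nd — so the unit is 4 notes.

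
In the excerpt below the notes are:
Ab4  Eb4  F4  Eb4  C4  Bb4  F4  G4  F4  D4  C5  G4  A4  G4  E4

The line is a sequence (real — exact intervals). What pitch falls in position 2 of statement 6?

C#5

With 5-note cells, note 2 of each statement runs Eb4, F4, G4.
Each moves up a 2nd. Continuing: A4 → B4 → C#5.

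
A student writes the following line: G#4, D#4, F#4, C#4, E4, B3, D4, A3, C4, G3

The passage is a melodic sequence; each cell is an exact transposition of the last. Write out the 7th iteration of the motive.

Ab3 Eb3

Taking 2-note groups, the heads are G#4, F#4, E4, D4, C4: the pattern moves down a 2nd.
Carrying on: Bb3 → Ab3.
Statement 7 starts on Ab3 and keeps the same exact contour: Ab3 Eb3.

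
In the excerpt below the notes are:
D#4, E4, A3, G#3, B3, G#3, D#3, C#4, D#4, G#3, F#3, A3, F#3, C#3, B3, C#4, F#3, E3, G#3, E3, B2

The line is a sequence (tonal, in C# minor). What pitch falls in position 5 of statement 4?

Grouping in 7s, the 5th note of each cell is B3, A3, G#3.
Each moves down a 2nd; the next is F#3.

F#3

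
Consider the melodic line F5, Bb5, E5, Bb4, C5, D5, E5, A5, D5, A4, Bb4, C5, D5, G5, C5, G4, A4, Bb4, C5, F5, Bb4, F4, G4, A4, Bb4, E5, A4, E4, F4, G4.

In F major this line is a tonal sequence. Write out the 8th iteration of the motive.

F4 Bb4 E4 Bb3 C4 D4

Unit = 6 notes; the statements start on F5, E5, D5, C5, Bb4, moving down a 2nd each time.
Continuing the starts: A4 → G4 → F4.
Statement 8 starts on F4 and keeps the same diatonic contour: F4 Bb4 E4 Bb3 C4 D4.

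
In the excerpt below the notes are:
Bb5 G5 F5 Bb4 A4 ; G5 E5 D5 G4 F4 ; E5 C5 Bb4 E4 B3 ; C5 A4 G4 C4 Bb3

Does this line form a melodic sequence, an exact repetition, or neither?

neither

Note 5 of cell 3 is B3; if this were a sequence it would be D4. No unit length gives a consistent transposition pattern.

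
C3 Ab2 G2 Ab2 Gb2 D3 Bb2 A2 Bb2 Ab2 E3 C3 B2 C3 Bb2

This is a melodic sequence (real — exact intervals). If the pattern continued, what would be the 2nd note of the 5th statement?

The unit is 5 notes. Position-2 pitches of the 3 shown cells: Ab2, Bb2, C3.
Extending up a 2nd: D3 → E3.

E3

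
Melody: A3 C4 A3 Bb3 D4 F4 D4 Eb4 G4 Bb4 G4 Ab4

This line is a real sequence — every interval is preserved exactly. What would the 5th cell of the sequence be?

F5 Ab5 F5 Gb5

The 4-note cells begin on A3, D4, G4 — each up a 4th from the last.
Continuing the starts: C5 → F5.
So cell 5 is F5 Ab5 F5 Gb5.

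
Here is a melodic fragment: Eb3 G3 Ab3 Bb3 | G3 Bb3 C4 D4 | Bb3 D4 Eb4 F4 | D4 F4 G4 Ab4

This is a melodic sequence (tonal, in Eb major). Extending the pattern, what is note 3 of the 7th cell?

With 4-note cells, note 3 of each statement runs Ab3, C4, Eb4, G4.
Extending up a 3rd: Bb4 → D5 → F5.

F5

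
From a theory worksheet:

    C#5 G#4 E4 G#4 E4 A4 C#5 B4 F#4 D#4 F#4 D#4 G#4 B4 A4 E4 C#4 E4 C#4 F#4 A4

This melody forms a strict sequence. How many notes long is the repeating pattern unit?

21 notes total. Splitting into 3 groups of 7:
C#5 G#4 E4 G#4 E4 A4 C#5 | B4 F#4 D#4 F#4 D#4 G#4 B4 | A4 E4 C#4 E4 C#4 F#4 A4
That's a consistent down a 2nd shift per cell, and no other grouping gives one.

7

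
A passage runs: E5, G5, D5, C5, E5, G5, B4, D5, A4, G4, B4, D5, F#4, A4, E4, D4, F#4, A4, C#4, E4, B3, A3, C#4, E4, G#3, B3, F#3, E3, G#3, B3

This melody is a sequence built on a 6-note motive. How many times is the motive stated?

30 notes in groups of 6 gives 30/6 = 5 statements.
Starts: E5, B4, F#4, C#4, G#3 — each down a 4th.

5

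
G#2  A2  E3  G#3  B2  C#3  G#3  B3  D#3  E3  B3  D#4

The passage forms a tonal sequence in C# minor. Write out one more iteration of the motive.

With a 4-note motive the entries are G#2, B2, D#3, each up a 3rd from the previous.
From F#3 the diatonic shape gives F#3 G#3 D#4 F#4.

F#3 G#3 D#4 F#4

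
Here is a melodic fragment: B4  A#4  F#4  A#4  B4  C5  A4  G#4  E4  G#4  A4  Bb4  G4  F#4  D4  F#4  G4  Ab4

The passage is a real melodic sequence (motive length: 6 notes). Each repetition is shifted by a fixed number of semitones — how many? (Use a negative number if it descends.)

The 6-note cells begin on B4, A4, G4 — each down a 2nd from the last.
B4→A4 is 69 − 71 = -2 semitones.

-2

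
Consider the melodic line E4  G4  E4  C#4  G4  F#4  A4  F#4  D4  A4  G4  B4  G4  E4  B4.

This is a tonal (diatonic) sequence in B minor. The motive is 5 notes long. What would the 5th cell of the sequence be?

With a 5-note motive the entries are E4, F#4, G4, each up a 2nd from the previous.
Carrying on: A4 → B4.
Statement 5 starts on B4 and keeps the same diatonic contour: B4 D5 B4 G4 D5.

B4 D5 B4 G4 D5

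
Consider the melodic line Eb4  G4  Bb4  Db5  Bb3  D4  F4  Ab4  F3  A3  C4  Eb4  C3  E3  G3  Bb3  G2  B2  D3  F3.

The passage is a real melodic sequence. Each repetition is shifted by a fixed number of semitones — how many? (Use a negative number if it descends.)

Taking 4-note groups, the heads are Eb4, Bb3, F3, C3, G2: the pattern moves down a 4th.
Counting half-steps from Eb4 to Bb3: -5.

-5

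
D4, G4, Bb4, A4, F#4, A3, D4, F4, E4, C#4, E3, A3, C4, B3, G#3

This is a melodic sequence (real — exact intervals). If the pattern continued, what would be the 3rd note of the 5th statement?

D3

Grouping in 5s, the 3rd note of each cell is Bb4, F4, C4.
Carrying that down a 4th forward: G3 → D3.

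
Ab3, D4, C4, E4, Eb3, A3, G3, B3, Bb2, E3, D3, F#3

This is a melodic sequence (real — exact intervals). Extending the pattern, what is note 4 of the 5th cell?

G#2

The unit is 4 notes. Position-4 pitches of the 3 shown cells: E4, B3, F#3.
Extending down a 4th: C#3 → G#2.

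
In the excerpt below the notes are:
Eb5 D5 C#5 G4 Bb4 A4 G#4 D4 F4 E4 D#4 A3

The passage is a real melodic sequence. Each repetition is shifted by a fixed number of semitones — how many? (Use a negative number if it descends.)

-5

Unit = 4 notes; the statements start on Eb5, Bb4, F4, moving down a 4th each time.
Counting half-steps from Eb5 to Bb4: -5.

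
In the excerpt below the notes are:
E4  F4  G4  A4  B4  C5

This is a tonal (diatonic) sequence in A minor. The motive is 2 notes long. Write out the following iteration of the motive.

D5 E5

The 2-note cells begin on E4, G4, B4 — each up a 3rd from the last.
So cell 4 is D5 E5.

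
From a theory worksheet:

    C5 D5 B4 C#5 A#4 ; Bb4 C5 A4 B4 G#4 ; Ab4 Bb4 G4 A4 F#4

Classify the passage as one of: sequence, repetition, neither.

sequence

Each 5-note cell is the previous one transposed down a 2nd.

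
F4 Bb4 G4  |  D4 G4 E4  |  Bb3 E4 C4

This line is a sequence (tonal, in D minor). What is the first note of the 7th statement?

A2

The 3-note cells begin on F4, D4, Bb3 — each down a 3rd from the last.
Extending the heads down a 3rd: G3 → E3 → C3 → A2.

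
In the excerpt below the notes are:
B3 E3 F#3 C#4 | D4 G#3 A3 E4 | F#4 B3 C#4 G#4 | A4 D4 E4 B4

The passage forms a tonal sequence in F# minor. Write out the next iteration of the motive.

C#5 F#4 G#4 D5

The 4-note cells begin on B3, D4, F#4, A4 — each up a 3rd from the last.
From C#5 the diatonic shape gives C#5 F#4 G#4 D5.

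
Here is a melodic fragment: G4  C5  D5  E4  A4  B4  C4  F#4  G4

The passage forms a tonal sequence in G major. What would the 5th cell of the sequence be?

F#3 B3 C4

With a 3-note motive the entries are G4, E4, C4, each down a 3rd from the previous.
Carrying on: A3 → F#3.
From F#3 the diatonic shape gives F#3 B3 C4.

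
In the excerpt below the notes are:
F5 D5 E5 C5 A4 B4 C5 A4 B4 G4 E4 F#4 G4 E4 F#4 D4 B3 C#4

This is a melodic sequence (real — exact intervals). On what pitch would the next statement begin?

D4

Taking 6-note groups, the heads are F5, C5, G4: the pattern moves down a 4th.
The next head, down a 4th from G4, is D4.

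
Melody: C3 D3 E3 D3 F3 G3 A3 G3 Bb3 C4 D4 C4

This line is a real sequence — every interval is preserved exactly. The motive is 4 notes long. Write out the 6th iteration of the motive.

The 4-note cells begin on C3, F3, Bb3 — each up a 4th from the last.
Continuing the starts: Eb4 → Ab4 → Db5.
So cell 6 is Db5 Eb5 F5 Eb5.

Db5 Eb5 F5 Eb5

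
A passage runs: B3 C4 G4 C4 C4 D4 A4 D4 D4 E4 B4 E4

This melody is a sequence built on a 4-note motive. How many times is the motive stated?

3

12 notes in groups of 4 gives 12/4 = 3 statements.
Starts: B3, C4, D4 — each up a 2nd.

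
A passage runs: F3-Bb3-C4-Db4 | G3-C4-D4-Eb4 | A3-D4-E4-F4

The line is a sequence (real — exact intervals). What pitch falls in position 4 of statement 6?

Grouping in 4s, the 4th note of each cell is Db4, Eb4, F4.
Carrying that up a 2nd forward: G4 → A4 → B4.

B4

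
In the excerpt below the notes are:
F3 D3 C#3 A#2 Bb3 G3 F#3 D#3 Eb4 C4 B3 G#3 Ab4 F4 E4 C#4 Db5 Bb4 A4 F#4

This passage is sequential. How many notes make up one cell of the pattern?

4

Try groups of 4 (5 cells in 20 notes):
F3 D3 C#3 A#2 | Bb3 G3 F#3 D#3 | Eb4 C4 B3 G#3 | Ab4 F4 E4 C#4 | Db5 Bb4 A4 F#4
That's a consistent up a 4th shift per cell, and no other grouping gives one.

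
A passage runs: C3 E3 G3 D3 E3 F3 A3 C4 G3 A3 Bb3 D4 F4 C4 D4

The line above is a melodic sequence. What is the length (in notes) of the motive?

5

There are 15 notes; a 5-note unit gives 3 cells:
C3 E3 G3 D3 E3 | F3 A3 C4 G3 A3 | Bb3 D4 F4 C4 D4
That's a consistent up a 4th shift per cell, and no other grouping gives one.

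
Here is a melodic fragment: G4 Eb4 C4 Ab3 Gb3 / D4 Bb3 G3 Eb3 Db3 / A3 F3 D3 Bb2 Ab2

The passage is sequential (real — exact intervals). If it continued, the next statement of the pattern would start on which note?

E3

With a 5-note motive the entries are G4, D4, A3, each down a 4th from the previous.
One more step down a 4th gives E3.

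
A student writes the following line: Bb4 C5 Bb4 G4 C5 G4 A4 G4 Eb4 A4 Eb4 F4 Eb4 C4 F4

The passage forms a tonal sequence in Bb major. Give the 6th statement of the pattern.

The 5-note cells begin on Bb4, G4, Eb4 — each down a 3rd from the last.
Carrying on: C4 → A3 → F3.
So cell 6 is F3 G3 F3 D3 G3.

F3 G3 F3 D3 G3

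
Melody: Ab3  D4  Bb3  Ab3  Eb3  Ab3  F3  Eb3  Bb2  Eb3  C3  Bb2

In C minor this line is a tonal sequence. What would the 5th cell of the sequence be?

With a 4-note motive the entries are Ab3, Eb3, Bb2, each down a 4th from the previous.
Continuing the starts: F2 → C2.
So cell 5 is C2 F2 D2 C2.

C2 F2 D2 C2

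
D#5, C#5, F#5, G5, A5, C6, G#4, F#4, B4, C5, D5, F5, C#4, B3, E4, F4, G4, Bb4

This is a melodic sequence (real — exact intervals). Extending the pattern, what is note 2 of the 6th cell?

With 6-note cells, note 2 of each statement runs C#5, F#4, B3.
Extending down a 5th: E3 → A2 → D2.

D2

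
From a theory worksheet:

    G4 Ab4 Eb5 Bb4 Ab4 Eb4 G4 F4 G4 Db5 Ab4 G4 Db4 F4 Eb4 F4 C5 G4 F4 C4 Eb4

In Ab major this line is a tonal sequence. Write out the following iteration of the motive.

Taking 7-note groups, the heads are G4, F4, Eb4: the pattern moves down a 2nd.
From Db4 the diatonic shape gives Db4 Eb4 Bb4 F4 Eb4 Bb3 Db4.

Db4 Eb4 Bb4 F4 Eb4 Bb3 Db4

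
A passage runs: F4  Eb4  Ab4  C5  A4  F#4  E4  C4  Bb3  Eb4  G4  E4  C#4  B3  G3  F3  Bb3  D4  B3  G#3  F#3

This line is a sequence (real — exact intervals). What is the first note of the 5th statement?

A2

The 7-note cells begin on F4, C4, G3 — each down a 4th from the last.
Extending the heads down a 4th: D3 → A2.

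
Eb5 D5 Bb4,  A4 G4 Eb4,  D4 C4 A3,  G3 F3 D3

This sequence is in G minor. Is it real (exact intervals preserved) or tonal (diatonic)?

Every note is diatonic to G minor.
Cell 1 has -1 semitones from note 1 to 2, but cell 2 has -2 — the interval quality changes while the contour stays the same, which is the hallmark of a tonal sequence.

tonal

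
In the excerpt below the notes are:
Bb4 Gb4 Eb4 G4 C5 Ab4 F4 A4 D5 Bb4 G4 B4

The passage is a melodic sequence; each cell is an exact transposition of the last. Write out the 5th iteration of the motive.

F#5 D5 B4 D#5

Unit = 4 notes; the statements start on Bb4, C5, D5, moving up a 2nd each time.
Continuing the starts: E5 → F#5.
Statement 5 starts on F#5 and keeps the same exact contour: F#5 D5 B4 D#5.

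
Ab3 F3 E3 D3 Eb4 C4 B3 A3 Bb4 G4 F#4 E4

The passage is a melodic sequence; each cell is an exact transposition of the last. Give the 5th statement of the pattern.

With a 4-note motive the entries are Ab3, Eb4, Bb4, each up a 5th from the previous.
Carrying on: F5 → C6.
Statement 5 starts on C6 and keeps the same exact contour: C6 A5 G#5 F#5.

C6 A5 G#5 F#5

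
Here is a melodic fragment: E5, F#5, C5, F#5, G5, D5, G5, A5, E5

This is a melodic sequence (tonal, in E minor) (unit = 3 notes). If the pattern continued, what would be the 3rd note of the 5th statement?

G5

The unit is 3 notes. Position-3 pitches of the 3 shown cells: C5, D5, E5.
Extending up a 2nd: F#5 → G5.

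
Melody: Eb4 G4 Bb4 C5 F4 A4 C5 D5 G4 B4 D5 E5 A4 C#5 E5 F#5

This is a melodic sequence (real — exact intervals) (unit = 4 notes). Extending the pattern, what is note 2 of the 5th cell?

Grouping in 4s, the 2nd note of each cell is G4, A4, B4, C#5.
From C#5, up a 2nd gives D#5.

D#5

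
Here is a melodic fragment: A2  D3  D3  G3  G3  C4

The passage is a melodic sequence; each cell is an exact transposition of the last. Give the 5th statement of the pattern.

Taking 2-note groups, the heads are A2, D3, G3: the pattern moves up a 4th.
Carrying on: C4 → F4.
So cell 5 is F4 Bb4.

F4 Bb4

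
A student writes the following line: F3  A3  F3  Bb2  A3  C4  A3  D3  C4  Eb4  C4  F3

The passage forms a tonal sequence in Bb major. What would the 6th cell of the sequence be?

Bb4 D5 Bb4 Eb4

Unit = 4 notes; the statements start on F3, A3, C4, moving up a 3rd each time.
Extending up a 3rd: Eb4 → G4 → Bb4.
So cell 6 is Bb4 D5 Bb4 Eb4.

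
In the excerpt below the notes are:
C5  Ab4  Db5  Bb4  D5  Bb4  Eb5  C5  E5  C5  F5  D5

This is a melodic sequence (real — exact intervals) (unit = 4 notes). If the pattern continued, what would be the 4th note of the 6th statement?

With 4-note cells, note 4 of each statement runs Bb4, C5, D5.
Extending up a 2nd: E5 → F#5 → G#5.

G#5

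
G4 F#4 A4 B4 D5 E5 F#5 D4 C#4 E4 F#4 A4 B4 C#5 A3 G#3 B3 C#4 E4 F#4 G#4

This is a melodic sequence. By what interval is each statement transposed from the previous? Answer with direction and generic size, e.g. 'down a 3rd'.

Unit = 7 notes; the statements start on G4, D4, A3, moving down a 4th each time.
G4 to D4 is down a 4th.

down a 4th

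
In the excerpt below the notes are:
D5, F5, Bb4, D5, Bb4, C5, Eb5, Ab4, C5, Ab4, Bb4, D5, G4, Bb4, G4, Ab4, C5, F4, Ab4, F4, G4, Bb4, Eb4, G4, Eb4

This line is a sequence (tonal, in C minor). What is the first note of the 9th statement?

With a 5-note motive the entries are D5, C5, Bb4, Ab4, G4, each down a 2nd from the previous.
Extending the heads down a 2nd: F4 → Eb4 → D4 → C4.

C4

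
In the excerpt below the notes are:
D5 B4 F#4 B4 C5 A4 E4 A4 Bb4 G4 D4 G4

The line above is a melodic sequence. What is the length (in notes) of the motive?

4

There are 12 notes; a 4-note unit gives 3 cells:
D5 B4 F#4 B4 | C5 A4 E4 A4 | Bb4 G4 D4 G4
Each cell is the previous one down a 2nd — so the unit is 4 notes.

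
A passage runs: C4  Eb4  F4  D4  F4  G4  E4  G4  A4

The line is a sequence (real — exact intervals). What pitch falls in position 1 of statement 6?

With 3-note cells, note 1 of each statement runs C4, D4, E4.
Each moves up a 2nd. Continuing: F#4 → G#4 → A#4.

A#4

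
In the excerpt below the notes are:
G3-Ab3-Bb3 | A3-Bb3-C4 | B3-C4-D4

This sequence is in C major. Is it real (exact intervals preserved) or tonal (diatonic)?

real

Each cell has the same semitone pattern (1, 2) — intervals are preserved exactly.
And Ab3 lies outside C major, so the sequence is real rather than tonal.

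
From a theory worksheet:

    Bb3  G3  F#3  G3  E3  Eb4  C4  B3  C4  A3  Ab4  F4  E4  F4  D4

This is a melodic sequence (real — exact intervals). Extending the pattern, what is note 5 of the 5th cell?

Grouping in 5s, the 5th note of each cell is E3, A3, D4.
Extending up a 4th: G4 → C5.

C5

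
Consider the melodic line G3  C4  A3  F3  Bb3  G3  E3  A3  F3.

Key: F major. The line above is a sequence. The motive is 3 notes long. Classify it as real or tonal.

tonal

Every note is diatonic to F major.
Cell 1 has -3 semitones from note 2 to 3, but cell 3 has -4 — the interval quality changes while the contour stays the same, which is the hallmark of a tonal sequence.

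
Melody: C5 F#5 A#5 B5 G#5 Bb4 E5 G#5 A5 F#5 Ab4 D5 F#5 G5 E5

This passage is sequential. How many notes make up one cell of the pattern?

5

15 notes total. Splitting into 3 groups of 5:
C5 F#5 A#5 B5 G#5 | Bb4 E5 G#5 A5 F#5 | Ab4 D5 F#5 G5 E5
That's a consistent down a 2nd shift per cell, and no other grouping gives one.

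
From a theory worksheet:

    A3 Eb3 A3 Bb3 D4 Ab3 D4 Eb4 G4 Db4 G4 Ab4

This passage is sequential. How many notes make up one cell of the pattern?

12 notes total. Splitting into 3 groups of 4:
A3 Eb3 A3 Bb3 | D4 Ab3 D4 Eb4 | G4 Db4 G4 Ab4
Every group is a transposition up a 4th of the one before; no shorter unit works.

4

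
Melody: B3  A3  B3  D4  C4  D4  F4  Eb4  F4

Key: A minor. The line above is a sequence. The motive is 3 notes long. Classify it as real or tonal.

Each cell has the same semitone pattern (-2, 2) — intervals are preserved exactly.
And Eb4 lies outside A minor, so the sequence is real rather than tonal.

real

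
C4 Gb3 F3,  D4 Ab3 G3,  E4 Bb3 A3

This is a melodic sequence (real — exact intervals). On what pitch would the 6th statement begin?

The 3-note cells begin on C4, D4, E4 — each up a 2nd from the last.
Extending the heads up a 2nd: F#4 → G#4 → A#4.

A#4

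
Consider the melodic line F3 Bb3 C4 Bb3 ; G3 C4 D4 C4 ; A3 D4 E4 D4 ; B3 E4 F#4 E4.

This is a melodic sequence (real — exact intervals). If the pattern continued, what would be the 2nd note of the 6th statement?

G#4

The unit is 4 notes. Position-2 pitches of the 4 shown cells: Bb3, C4, D4, E4.
Extending up a 2nd: F#4 → G#4.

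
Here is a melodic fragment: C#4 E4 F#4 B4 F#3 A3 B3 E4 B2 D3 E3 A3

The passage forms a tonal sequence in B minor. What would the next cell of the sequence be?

E2 G2 A2 D3

Unit = 4 notes; the statements start on C#4, F#3, B2, moving down a 5th each time.
From E2 the diatonic shape gives E2 G2 A2 D3.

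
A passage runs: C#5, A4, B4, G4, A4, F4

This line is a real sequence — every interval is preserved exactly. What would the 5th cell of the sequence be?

F4 Db4

With a 2-note motive the entries are C#5, B4, A4, each down a 2nd from the previous.
Continuing the starts: G4 → F4.
Statement 5 starts on F4 and keeps the same exact contour: F4 Db4.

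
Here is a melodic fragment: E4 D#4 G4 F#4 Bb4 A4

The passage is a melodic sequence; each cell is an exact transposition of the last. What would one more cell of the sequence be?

Taking 2-note groups, the heads are E4, G4, Bb4: the pattern moves up a 3rd.
So cell 4 is Db5 C5.

Db5 C5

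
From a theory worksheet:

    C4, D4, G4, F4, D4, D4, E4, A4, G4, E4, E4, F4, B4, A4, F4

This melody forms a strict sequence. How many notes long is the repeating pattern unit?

5

15 notes total. Splitting into 3 groups of 5:
C4 D4 G4 F4 D4 | D4 E4 A4 G4 E4 | E4 F4 B4 A4 F4
Each cell is the previous one up a 2nd — so the unit is 5 notes.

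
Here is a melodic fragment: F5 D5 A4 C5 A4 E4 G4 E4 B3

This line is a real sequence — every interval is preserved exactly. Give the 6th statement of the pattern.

The 3-note cells begin on F5, C5, G4 — each down a 4th from the last.
Continuing the starts: D4 → A3 → E3.
Statement 6 starts on E3 and keeps the same exact contour: E3 C#3 G#2.

E3 C#3 G#2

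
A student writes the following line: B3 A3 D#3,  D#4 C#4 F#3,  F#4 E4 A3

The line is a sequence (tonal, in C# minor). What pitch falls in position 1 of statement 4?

A4

Grouping in 3s, the 1st note of each cell is B3, D#4, F#4.
Each moves up a 3rd; the next is A4.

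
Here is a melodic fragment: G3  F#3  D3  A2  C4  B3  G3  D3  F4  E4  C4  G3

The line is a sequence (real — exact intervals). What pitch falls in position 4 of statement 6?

Bb4

Grouping in 4s, the 4th note of each cell is A2, D3, G3.
Each moves up a 4th. Continuing: C4 → F4 → Bb4.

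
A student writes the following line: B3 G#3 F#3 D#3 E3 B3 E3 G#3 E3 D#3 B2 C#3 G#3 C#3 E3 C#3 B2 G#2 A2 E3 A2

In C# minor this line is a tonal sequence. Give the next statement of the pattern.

Taking 7-note groups, the heads are B3, G#3, E3: the pattern moves down a 3rd.
From C#3 the diatonic shape gives C#3 A2 G#2 E2 F#2 C#3 F#2.

C#3 A2 G#2 E2 F#2 C#3 F#2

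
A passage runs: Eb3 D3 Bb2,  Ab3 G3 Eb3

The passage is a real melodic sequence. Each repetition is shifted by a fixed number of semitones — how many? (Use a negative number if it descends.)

With a 3-note motive the entries are Eb3, Ab3, each up a 4th from the previous.
Eb3→Ab3 is 56 − 51 = 5 semitones.

5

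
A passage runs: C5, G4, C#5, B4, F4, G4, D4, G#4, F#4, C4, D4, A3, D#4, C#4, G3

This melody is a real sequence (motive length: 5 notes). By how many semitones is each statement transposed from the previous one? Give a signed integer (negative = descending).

-5

With a 5-note motive the entries are C5, G4, D4, each down a 4th from the previous.
C5 to G4 spans -5 semitones.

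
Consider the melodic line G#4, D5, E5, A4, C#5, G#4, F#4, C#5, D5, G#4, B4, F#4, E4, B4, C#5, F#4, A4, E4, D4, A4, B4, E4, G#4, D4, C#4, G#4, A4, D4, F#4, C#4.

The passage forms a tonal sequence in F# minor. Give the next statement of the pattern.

B3 F#4 G#4 C#4 E4 B3

Taking 6-note groups, the heads are G#4, F#4, E4, D4, C#4: the pattern moves down a 2nd.
Statement 6 starts on B3 and keeps the same diatonic contour: B3 F#4 G#4 C#4 E4 B3.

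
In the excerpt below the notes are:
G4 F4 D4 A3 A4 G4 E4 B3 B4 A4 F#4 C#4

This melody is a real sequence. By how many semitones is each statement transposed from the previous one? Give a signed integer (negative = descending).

Unit = 4 notes; the statements start on G4, A4, B4, moving up a 2nd each time.
G4→A4 is 69 − 67 = 2 semitones.

2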